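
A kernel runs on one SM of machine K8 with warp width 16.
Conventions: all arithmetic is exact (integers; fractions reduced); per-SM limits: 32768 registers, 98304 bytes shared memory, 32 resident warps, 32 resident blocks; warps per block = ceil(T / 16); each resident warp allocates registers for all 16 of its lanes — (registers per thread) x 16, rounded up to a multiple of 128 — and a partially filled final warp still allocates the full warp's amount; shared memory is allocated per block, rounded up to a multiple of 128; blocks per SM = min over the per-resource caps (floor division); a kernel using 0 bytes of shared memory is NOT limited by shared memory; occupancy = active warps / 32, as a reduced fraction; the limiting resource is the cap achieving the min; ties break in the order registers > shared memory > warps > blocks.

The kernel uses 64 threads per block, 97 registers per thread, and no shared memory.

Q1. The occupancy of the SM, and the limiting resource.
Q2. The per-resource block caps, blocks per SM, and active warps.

Answer: occupancy 1/2, limited by registers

registers: 4 blocks
shared memory: no limit (kernel uses none)
warps: 8 blocks
blocks: 32 blocks

Answer: 4 blocks, 16 active warps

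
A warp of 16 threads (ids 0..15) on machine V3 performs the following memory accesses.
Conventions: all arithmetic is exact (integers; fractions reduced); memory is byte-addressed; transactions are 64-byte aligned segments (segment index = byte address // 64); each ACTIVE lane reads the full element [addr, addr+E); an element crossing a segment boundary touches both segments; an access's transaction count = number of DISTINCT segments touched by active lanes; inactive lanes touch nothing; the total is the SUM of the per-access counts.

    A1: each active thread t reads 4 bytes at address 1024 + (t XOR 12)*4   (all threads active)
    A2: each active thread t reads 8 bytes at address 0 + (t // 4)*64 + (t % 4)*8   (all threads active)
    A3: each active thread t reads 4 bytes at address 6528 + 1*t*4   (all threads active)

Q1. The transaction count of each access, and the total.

A1: 1 transaction
A2: 4 transactions
A3: 1 transaction

Answer: 1,4,1; total 6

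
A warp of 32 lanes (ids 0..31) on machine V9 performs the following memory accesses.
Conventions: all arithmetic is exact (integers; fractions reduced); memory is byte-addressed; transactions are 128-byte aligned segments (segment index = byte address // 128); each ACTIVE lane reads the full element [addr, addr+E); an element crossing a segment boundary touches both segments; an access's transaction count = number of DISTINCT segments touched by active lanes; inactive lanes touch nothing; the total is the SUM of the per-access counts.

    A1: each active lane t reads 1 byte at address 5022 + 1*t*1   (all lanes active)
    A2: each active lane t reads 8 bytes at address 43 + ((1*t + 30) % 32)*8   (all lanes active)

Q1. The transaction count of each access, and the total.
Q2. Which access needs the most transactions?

A1: 1 transaction
A2: 3 transactions

Answer: 1,3; total 4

Answer: A2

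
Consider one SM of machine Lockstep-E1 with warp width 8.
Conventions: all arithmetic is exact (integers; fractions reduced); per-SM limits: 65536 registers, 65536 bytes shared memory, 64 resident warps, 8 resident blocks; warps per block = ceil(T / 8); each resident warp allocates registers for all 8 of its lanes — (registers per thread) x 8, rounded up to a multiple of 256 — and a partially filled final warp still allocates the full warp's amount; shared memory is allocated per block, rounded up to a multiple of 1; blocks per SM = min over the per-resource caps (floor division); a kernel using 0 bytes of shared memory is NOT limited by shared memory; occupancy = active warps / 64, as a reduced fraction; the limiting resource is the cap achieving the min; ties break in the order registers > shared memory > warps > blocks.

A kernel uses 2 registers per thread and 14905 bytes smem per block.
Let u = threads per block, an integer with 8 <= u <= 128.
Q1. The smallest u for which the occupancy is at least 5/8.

Answer: u = 73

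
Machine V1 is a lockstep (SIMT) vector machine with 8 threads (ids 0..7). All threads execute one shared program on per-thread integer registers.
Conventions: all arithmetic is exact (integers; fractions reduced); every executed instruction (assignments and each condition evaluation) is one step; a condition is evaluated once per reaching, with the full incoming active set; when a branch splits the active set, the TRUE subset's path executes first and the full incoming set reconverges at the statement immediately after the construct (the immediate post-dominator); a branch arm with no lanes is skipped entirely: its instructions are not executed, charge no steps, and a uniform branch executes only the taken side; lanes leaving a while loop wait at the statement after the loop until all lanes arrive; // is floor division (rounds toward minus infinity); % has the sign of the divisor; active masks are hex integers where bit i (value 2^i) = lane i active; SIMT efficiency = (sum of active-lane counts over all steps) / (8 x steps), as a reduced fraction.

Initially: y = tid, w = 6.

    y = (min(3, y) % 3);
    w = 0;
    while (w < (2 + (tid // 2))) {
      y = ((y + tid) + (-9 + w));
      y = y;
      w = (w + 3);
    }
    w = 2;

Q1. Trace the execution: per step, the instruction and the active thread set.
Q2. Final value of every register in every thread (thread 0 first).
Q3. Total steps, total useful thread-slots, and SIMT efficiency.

step 0: y <- (min(3, y) % 3)         0xff
step 1: w <- 0                       0xff
step 2: eval (w < (2 + (tid // 2)))  0xff
step 3: y <- ((y + tid) + (-9 + w))  0xff
step 4: y <- y                       0xff
step 5: w <- (w + 3)                 0xff
step 6: eval (w < (2 + (tid // 2)))  0xff
step 7: y <- ((y + tid) + (-9 + w))  0xf0
step 8: y <- y                       0xf0
step 9: w <- (w + 3)                 0xf0
step 10: eval (w < (2 + (tid // 2)))  0xf0
step 11: w <- 2                       0xff

Answer: 12 steps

y: -9,-7,-5,-6,-7,-5,-3,-1
w: 2,2,2,2,2,2,2,2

steps = 12; useful = 80; efficiency = 80/96 = 5/6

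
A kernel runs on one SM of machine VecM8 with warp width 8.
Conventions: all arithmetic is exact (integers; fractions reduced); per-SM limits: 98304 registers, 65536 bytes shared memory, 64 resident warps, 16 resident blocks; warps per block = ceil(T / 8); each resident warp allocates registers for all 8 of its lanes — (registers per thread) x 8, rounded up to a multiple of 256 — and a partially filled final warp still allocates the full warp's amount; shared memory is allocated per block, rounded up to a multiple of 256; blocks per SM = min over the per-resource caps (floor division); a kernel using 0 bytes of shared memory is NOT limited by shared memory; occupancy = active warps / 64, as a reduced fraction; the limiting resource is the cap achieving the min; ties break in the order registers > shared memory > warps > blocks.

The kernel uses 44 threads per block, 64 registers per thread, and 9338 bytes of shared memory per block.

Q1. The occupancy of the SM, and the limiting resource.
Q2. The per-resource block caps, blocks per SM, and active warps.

Answer: occupancy 9/16, limited by shared memory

registers: 32 blocks
shared memory: 6 blocks
warps: 10 blocks
blocks: 16 blocks

Answer: 6 blocks, 36 active warps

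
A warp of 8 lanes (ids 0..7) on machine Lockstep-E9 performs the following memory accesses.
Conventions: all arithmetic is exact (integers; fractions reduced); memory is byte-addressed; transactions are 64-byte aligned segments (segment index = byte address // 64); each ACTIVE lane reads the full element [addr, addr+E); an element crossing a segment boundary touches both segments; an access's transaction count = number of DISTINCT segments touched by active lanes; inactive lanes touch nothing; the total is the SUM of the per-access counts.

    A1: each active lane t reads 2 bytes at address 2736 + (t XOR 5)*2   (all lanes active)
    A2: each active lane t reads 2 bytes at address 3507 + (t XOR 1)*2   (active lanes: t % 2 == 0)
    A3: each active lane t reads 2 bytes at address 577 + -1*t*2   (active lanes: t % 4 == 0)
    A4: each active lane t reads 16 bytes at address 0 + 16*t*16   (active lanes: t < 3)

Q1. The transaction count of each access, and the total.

A1: 1 transaction
A2: 2 transactions
A3: 2 transactions
A4: 3 transactions

Answer: 1,2,2,3; total 8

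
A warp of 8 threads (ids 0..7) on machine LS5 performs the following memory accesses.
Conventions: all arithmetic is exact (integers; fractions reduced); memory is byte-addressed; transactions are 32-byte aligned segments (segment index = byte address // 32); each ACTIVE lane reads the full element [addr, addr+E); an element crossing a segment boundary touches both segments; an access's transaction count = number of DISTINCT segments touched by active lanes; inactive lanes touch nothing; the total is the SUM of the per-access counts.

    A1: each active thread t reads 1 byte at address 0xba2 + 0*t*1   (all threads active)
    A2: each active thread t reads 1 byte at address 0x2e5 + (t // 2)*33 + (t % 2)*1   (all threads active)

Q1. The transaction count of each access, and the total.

A1: 1 transaction
A2: 4 transactions

Answer: 1,4; total 5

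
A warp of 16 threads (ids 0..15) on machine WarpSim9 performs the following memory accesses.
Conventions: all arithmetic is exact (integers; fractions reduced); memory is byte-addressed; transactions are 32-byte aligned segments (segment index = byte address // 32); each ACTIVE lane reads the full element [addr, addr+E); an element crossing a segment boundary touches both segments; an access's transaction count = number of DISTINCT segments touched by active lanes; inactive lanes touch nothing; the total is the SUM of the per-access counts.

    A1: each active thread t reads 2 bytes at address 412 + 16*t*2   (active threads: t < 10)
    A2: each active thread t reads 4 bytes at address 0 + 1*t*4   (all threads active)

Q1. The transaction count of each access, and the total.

A1: 10 transactions
A2: 2 transactions

Answer: 10,2; total 12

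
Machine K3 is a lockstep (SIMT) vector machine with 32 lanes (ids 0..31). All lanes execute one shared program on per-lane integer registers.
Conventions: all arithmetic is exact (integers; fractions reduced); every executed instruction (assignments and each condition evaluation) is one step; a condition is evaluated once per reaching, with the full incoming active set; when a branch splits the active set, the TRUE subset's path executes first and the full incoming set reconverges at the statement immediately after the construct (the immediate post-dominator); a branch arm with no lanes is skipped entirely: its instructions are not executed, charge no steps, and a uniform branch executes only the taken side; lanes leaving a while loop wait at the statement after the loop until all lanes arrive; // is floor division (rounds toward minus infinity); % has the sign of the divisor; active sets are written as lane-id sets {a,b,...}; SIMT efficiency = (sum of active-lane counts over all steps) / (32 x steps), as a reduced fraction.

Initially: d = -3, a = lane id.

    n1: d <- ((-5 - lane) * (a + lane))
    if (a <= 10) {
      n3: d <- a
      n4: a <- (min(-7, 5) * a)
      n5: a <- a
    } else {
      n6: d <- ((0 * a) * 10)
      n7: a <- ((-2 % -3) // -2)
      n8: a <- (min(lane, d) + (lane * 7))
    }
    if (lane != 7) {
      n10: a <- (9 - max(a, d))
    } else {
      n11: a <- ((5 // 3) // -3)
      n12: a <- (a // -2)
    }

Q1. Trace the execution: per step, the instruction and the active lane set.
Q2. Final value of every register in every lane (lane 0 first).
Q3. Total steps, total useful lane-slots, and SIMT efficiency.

step 0: d <- ((-5 - lane) * (a + lane)) {0,1,2,3,4,5,6,7,8,9,10,11,12,13,14,15,16,17,18,19,20,21,22,23,24,25,26,27,28,29,30,31}
step 1: eval (a <= 10)               {0,1,2,3,4,5,6,7,8,9,10,11,12,13,14,15,16,17,18,19,20,21,22,23,24,25,26,27,28,29,30,31}
step 2: d <- a                       {0,1,2,3,4,5,6,7,8,9,10}
step 3: a <- (min(-7, 5) * a)        {0,1,2,3,4,5,6,7,8,9,10}
step 4: a <- a                       {0,1,2,3,4,5,6,7,8,9,10}
step 5: d <- ((0 * a) * 10)          {11,12,13,14,15,16,17,18,19,20,21,22,23,24,25,26,27,28,29,30,31}
step 6: a <- ((-2 % -3) // -2)       {11,12,13,14,15,16,17,18,19,20,21,22,23,24,25,26,27,28,29,30,31}
step 7: a <- (min(lane, d) + (lane * 7)) {11,12,13,14,15,16,17,18,19,20,21,22,23,24,25,26,27,28,29,30,31}
step 8: eval (lane != 7)             {0,1,2,3,4,5,6,7,8,9,10,11,12,13,14,15,16,17,18,19,20,21,22,23,24,25,26,27,28,29,30,31}
step 9: a <- (9 - max(a, d))         {0,1,2,3,4,5,6,8,9,10,11,12,13,14,15,16,17,18,19,20,21,22,23,24,25,26,27,28,29,30,31}
step 10: a <- ((5 // 3) // -3)        {7}
step 11: a <- (a // -2)               {7}

Answer: 12 steps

d: 0,1,2,3,4,5,6,7,8,9,10,0,0,0,0,0,0,0,0,0,0,0,0,0,0,0,0,0,0,0,0,0
a: 9,8,7,6,5,4,3,0,1,0,-1,-68,-75,-82,-89,-96,-103,-110,-117,-124,-131,-138,-145,-152,-159,-166,-173,-180,-187,-194,-201,-208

steps = 12; useful = 225; efficiency = 225/384 = 75/128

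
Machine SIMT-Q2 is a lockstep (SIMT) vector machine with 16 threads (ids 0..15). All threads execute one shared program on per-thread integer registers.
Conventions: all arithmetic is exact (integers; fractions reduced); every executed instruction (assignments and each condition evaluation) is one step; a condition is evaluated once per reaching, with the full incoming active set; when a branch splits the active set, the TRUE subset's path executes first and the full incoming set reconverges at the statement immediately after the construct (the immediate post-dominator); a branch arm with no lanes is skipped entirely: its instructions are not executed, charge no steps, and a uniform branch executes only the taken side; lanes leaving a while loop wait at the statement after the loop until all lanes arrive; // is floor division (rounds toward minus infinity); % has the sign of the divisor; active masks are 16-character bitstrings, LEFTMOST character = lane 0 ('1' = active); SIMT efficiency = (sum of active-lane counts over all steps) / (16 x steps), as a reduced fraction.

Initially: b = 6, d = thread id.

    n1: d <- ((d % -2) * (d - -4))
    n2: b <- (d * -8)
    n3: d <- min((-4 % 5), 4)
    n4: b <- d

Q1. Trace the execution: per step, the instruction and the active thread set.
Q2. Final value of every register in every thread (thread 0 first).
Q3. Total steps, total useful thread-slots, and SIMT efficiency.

step 0: d <- ((d % -2) * (d - -4))   1111111111111111
step 1: b <- (d * -8)                1111111111111111
step 2: d <- min((-4 % 5), 4)        1111111111111111
step 3: b <- d                       1111111111111111

Answer: 4 steps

b: 1,1,1,1,1,1,1,1,1,1,1,1,1,1,1,1
d: 1,1,1,1,1,1,1,1,1,1,1,1,1,1,1,1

steps = 4; useful = 64; efficiency = 64/64 = 1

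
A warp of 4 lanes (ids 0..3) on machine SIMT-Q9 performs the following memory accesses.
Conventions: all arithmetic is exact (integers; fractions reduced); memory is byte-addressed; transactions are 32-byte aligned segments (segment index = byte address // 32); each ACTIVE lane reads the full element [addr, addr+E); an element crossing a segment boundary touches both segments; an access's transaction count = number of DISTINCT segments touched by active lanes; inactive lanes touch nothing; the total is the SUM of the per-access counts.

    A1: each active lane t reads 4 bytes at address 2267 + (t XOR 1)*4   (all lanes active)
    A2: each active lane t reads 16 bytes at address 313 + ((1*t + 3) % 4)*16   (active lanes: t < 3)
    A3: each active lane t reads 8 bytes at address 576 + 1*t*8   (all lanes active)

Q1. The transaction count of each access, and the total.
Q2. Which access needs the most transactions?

A1: 2 transactions
A2: 3 transactions
A3: 1 transaction

Answer: 2,3,1; total 6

Answer: A2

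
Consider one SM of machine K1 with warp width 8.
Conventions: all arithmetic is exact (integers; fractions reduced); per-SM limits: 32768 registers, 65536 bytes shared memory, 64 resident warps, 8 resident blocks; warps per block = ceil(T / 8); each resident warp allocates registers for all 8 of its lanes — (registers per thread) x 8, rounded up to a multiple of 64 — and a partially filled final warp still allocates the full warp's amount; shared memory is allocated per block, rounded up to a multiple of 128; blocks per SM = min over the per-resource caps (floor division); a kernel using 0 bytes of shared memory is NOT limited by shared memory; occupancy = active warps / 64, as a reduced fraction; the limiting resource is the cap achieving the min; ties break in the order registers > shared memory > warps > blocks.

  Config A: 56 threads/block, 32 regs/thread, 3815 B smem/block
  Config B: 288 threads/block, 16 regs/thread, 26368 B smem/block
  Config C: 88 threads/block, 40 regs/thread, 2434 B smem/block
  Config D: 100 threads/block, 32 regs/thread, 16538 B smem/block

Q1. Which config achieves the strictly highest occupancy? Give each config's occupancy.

occupancies: A 7/8, B 9/16, C 55/64, D 39/64

Answer: A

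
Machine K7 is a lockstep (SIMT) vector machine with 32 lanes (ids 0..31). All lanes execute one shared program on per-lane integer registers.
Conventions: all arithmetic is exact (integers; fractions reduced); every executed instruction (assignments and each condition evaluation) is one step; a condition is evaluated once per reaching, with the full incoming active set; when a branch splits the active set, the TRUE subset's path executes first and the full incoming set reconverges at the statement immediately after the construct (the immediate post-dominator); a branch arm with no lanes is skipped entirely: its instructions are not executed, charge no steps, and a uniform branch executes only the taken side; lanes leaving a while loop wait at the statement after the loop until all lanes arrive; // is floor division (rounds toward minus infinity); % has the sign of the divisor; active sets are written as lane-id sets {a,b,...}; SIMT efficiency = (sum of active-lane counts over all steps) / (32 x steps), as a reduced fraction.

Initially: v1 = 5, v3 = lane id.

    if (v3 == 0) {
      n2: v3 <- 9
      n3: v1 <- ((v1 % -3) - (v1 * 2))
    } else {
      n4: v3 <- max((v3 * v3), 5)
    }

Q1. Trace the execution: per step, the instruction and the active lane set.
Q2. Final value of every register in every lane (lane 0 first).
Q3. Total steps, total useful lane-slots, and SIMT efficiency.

step 0: eval (v3 == 0)               {0,1,2,3,4,5,6,7,8,9,10,11,12,13,14,15,16,17,18,19,20,21,22,23,24,25,26,27,28,29,30,31}
step 1: v3 <- 9                      {0}
step 2: v1 <- ((v1 % -3) - (v1 * 2)) {0}
step 3: v3 <- max((v3 * v3), 5)      {1,2,3,4,5,6,7,8,9,10,11,12,13,14,15,16,17,18,19,20,21,22,23,24,25,26,27,28,29,30,31}

Answer: 4 steps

v1: -11,5,5,5,5,5,5,5,5,5,5,5,5,5,5,5,5,5,5,5,5,5,5,5,5,5,5,5,5,5,5,5
v3: 9,5,5,9,16,25,36,49,64,81,100,121,144,169,196,225,256,289,324,361,400,441,484,529,576,625,676,729,784,841,900,961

steps = 4; useful = 65; efficiency = 65/128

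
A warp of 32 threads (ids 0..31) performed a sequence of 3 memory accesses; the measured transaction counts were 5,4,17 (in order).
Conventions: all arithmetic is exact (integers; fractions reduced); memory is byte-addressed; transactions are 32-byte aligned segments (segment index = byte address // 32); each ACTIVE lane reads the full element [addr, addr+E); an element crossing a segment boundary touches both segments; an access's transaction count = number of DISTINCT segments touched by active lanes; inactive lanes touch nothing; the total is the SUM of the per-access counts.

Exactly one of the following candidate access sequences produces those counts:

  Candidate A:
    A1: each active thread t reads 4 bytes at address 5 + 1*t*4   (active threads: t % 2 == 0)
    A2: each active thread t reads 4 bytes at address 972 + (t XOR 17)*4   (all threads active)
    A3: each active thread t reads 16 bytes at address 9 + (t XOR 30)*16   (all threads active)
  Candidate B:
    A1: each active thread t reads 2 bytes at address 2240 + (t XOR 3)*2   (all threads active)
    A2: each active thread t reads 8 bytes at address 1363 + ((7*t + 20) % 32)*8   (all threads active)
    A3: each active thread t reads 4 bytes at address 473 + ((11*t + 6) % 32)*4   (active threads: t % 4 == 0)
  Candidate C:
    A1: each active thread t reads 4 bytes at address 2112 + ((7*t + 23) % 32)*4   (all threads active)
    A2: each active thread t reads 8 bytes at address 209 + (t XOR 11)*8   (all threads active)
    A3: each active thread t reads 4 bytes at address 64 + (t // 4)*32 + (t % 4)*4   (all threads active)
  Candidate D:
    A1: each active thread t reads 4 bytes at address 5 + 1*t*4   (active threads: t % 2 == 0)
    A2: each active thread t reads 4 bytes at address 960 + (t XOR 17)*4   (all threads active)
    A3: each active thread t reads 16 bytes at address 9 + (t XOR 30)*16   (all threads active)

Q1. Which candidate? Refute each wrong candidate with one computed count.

A: A2 gives 5 transactions, not 4
B: A1 gives 2 transactions, not 5
C: A1 gives 4 transactions, not 5
D: all counts match (5,4,17)

Answer: D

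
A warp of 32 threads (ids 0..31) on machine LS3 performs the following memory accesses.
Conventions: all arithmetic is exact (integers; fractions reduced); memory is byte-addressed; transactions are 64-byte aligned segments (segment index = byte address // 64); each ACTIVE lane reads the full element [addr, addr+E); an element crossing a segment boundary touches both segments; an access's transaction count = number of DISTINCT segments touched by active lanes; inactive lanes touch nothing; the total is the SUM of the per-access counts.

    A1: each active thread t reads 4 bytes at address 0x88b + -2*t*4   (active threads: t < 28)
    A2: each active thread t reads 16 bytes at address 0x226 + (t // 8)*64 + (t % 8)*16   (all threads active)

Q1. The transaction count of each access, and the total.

A1: 5 transactions
A2: 6 transactions

Answer: 5,6; total 11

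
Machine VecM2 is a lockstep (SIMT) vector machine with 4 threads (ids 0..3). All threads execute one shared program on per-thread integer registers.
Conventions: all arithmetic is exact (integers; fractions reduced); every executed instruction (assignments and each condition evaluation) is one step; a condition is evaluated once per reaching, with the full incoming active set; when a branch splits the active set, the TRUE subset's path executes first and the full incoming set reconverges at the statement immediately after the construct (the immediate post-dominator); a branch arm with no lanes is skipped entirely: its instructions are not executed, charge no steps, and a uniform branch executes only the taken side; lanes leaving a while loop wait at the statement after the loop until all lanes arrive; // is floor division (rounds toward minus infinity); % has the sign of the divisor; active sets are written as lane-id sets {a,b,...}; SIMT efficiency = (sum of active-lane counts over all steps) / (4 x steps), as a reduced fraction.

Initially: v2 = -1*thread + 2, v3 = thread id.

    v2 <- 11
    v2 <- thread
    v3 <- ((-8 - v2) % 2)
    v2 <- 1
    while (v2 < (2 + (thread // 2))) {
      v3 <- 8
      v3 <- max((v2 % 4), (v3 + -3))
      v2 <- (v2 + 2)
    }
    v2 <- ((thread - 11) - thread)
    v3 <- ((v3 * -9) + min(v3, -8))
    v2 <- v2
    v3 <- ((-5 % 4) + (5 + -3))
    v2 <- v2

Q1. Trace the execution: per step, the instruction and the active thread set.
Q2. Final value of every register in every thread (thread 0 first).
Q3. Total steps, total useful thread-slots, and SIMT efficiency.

step 0: v2 <- 11                     {0,1,2,3}
step 1: v2 <- thread                 {0,1,2,3}
step 2: v3 <- ((-8 - v2) % 2)        {0,1,2,3}
step 3: v2 <- 1                      {0,1,2,3}
step 4: eval (v2 < (2 + (thread // 2))) {0,1,2,3}
step 5: v3 <- 8                      {0,1,2,3}
step 6: v3 <- max((v2 % 4), (v3 + -3)) {0,1,2,3}
step 7: v2 <- (v2 + 2)               {0,1,2,3}
step 8: eval (v2 < (2 + (thread // 2))) {0,1,2,3}
step 9: v2 <- ((thread - 11) - thread) {0,1,2,3}
step 10: v3 <- ((v3 * -9) + min(v3, -8)) {0,1,2,3}
step 11: v2 <- v2                     {0,1,2,3}
step 12: v3 <- ((-5 % 4) + (5 + -3))  {0,1,2,3}
step 13: v2 <- v2                     {0,1,2,3}

Answer: 14 steps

v2: -11,-11,-11,-11
v3: 5,5,5,5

steps = 14; useful = 56; efficiency = 56/56 = 1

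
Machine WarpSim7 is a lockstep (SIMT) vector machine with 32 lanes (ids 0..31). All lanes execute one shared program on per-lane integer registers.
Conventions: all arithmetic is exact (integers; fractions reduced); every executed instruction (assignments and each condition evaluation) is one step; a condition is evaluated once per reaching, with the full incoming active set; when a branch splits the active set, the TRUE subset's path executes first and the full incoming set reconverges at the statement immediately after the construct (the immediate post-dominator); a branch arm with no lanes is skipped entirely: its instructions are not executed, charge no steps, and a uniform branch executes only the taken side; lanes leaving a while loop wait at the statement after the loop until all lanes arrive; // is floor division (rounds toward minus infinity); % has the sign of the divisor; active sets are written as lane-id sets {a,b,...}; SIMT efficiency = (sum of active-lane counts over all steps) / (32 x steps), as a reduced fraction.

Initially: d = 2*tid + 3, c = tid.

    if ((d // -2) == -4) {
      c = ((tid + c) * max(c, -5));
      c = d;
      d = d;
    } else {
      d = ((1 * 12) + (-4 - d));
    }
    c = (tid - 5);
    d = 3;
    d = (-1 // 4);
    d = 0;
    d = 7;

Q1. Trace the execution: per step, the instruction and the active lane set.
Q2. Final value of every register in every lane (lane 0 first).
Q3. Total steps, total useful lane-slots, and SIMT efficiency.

step 0: eval ((d // -2) == -4)       {0,1,2,3,4,5,6,7,8,9,10,11,12,13,14,15,16,17,18,19,20,21,22,23,24,25,26,27,28,29,30,31}
step 1: c <- ((tid + c) * max(c, -5)) {2}
step 2: c <- d                       {2}
step 3: d <- d                       {2}
step 4: d <- ((1 * 12) + (-4 - d))   {0,1,3,4,5,6,7,8,9,10,11,12,13,14,15,16,17,18,19,20,21,22,23,24,25,26,27,28,29,30,31}
step 5: c <- (tid - 5)               {0,1,2,3,4,5,6,7,8,9,10,11,12,13,14,15,16,17,18,19,20,21,22,23,24,25,26,27,28,29,30,31}
step 6: d <- 3                       {0,1,2,3,4,5,6,7,8,9,10,11,12,13,14,15,16,17,18,19,20,21,22,23,24,25,26,27,28,29,30,31}
step 7: d <- (-1 // 4)               {0,1,2,3,4,5,6,7,8,9,10,11,12,13,14,15,16,17,18,19,20,21,22,23,24,25,26,27,28,29,30,31}
step 8: d <- 0                       {0,1,2,3,4,5,6,7,8,9,10,11,12,13,14,15,16,17,18,19,20,21,22,23,24,25,26,27,28,29,30,31}
step 9: d <- 7                       {0,1,2,3,4,5,6,7,8,9,10,11,12,13,14,15,16,17,18,19,20,21,22,23,24,25,26,27,28,29,30,31}

Answer: 10 steps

d: 7,7,7,7,7,7,7,7,7,7,7,7,7,7,7,7,7,7,7,7,7,7,7,7,7,7,7,7,7,7,7,7
c: -5,-4,-3,-2,-1,0,1,2,3,4,5,6,7,8,9,10,11,12,13,14,15,16,17,18,19,20,21,22,23,24,25,26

steps = 10; useful = 226; efficiency = 226/320 = 113/160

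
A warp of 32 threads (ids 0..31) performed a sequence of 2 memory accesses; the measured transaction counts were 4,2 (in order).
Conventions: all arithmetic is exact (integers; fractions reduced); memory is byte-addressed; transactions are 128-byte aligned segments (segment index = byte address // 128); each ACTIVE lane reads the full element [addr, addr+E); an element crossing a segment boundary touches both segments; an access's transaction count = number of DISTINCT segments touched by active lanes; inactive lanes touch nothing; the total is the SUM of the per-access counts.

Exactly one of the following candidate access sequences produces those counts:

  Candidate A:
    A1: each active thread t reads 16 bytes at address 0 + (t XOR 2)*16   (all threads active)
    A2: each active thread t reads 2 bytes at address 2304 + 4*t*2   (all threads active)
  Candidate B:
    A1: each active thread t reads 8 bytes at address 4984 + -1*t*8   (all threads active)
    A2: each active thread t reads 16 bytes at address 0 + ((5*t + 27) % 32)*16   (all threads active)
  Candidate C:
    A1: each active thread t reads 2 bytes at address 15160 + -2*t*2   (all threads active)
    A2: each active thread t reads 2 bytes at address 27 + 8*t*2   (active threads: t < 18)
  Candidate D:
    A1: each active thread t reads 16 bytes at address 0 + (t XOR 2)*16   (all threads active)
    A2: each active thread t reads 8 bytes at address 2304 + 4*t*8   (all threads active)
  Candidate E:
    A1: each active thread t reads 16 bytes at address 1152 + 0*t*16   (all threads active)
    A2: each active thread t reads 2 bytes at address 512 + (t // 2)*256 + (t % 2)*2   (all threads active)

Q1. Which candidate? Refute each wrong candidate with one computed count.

B: A1 gives 2 transactions, not 4
C: A1 gives 2 transactions, not 4
D: A2 gives 8 transactions, not 2
E: A1 gives 1 transaction, not 4
A: all counts match (4,2)

Answer: A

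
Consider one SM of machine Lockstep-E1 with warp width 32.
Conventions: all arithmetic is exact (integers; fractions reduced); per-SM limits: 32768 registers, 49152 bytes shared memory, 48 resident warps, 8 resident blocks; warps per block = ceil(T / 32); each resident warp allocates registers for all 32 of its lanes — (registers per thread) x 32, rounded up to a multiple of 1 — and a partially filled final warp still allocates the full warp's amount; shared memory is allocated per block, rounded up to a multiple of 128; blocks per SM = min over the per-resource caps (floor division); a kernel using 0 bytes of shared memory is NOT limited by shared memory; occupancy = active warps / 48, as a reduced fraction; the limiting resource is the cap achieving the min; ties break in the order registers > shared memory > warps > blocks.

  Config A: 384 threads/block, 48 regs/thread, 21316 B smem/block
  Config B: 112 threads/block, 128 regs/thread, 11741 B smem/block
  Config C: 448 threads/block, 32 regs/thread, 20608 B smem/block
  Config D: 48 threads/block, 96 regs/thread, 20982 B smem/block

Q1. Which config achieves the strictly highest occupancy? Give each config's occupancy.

occupancies: A 1/4, B 1/6, C 7/12, D 1/12

Answer: C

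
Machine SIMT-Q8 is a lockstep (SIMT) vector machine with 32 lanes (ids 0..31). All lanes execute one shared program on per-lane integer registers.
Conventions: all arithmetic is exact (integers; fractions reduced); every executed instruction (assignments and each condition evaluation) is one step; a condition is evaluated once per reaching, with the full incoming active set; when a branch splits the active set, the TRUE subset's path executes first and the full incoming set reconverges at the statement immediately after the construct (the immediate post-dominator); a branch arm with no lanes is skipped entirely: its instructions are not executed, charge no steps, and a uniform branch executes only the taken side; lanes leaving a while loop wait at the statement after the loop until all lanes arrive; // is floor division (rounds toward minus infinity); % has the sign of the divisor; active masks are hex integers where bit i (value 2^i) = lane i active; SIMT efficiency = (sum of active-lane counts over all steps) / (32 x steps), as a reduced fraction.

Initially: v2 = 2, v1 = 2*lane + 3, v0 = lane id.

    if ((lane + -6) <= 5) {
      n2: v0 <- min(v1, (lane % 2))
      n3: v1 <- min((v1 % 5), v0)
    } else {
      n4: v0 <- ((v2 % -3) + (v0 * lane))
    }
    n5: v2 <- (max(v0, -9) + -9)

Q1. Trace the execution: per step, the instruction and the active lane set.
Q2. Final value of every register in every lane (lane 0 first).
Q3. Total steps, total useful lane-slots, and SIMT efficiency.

step 0: eval ((lane + -6) <= 5)      0xffffffff
step 1: v0 <- min(v1, (lane % 2))    0x00000fff
step 2: v1 <- min((v1 % 5), v0)      0x00000fff
step 3: v0 <- ((v2 % -3) + (v0 * lane)) 0xfffff000
step 4: v2 <- (max(v0, -9) + -9)     0xffffffff

Answer: 5 steps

v2: -9,-8,-9,-8,-9,-8,-9,-8,-9,-8,-9,-8,134,159,186,215,246,279,314,351,390,431,474,519,566,615,666,719,774,831,890,951
v1: 0,0,0,1,0,1,0,1,0,1,0,0,27,29,31,33,35,37,39,41,43,45,47,49,51,53,55,57,59,61,63,65
v0: 0,1,0,1,0,1,0,1,0,1,0,1,143,168,195,224,255,288,323,360,399,440,483,528,575,624,675,728,783,840,899,960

steps = 5; useful = 108; efficiency = 108/160 = 27/40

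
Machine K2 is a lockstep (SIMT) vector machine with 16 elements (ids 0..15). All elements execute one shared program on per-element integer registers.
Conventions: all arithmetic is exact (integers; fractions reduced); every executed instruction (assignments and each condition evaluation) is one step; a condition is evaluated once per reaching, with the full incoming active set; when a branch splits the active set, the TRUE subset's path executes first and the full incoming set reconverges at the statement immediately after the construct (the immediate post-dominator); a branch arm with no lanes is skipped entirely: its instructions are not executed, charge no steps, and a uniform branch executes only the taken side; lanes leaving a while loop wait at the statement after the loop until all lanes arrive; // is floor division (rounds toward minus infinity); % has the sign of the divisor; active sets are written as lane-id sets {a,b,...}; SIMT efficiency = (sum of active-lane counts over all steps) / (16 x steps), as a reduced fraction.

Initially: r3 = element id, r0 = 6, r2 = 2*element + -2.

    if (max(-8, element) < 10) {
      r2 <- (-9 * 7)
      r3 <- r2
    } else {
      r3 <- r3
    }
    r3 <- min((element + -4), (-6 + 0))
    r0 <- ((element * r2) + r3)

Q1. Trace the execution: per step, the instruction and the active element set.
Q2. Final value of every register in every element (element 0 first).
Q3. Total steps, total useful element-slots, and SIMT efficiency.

step 0: eval (max(-8, element) < 10) {0,1,2,3,4,5,6,7,8,9,10,11,12,13,14,15}
step 1: r2 <- (-9 * 7)               {0,1,2,3,4,5,6,7,8,9}
step 2: r3 <- r2                     {0,1,2,3,4,5,6,7,8,9}
step 3: r3 <- r3                     {10,11,12,13,14,15}
step 4: r3 <- min((element + -4), (-6 + 0)) {0,1,2,3,4,5,6,7,8,9,10,11,12,13,14,15}
step 5: r0 <- ((element * r2) + r3)  {0,1,2,3,4,5,6,7,8,9,10,11,12,13,14,15}

Answer: 6 steps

r3: -6,-6,-6,-6,-6,-6,-6,-6,-6,-6,-6,-6,-6,-6,-6,-6
r0: -6,-69,-132,-195,-258,-321,-384,-447,-510,-573,174,214,258,306,358,414
r2: -63,-63,-63,-63,-63,-63,-63,-63,-63,-63,18,20,22,24,26,28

steps = 6; useful = 74; efficiency = 74/96 = 37/48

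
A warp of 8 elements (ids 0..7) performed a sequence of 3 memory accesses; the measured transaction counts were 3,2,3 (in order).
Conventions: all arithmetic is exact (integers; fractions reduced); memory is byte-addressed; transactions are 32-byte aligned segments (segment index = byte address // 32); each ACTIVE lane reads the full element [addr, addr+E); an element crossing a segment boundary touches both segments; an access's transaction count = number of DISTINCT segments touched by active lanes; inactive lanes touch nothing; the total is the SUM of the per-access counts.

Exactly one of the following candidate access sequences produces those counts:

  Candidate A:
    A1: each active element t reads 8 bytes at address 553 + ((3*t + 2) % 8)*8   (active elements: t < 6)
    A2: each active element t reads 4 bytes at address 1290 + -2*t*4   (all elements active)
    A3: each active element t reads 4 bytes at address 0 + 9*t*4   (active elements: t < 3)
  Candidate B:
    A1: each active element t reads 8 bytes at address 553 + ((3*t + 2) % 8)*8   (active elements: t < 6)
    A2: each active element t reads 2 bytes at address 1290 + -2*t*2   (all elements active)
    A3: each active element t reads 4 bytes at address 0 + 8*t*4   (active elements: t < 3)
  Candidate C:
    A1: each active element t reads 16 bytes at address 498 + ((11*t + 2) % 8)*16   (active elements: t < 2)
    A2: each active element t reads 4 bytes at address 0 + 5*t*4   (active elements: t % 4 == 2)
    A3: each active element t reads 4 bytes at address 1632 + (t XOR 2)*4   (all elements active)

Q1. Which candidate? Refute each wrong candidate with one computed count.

A: A2 gives 3 transactions, not 2
C: A3 gives 1 transaction, not 3
B: all counts match (3,2,3)

Answer: B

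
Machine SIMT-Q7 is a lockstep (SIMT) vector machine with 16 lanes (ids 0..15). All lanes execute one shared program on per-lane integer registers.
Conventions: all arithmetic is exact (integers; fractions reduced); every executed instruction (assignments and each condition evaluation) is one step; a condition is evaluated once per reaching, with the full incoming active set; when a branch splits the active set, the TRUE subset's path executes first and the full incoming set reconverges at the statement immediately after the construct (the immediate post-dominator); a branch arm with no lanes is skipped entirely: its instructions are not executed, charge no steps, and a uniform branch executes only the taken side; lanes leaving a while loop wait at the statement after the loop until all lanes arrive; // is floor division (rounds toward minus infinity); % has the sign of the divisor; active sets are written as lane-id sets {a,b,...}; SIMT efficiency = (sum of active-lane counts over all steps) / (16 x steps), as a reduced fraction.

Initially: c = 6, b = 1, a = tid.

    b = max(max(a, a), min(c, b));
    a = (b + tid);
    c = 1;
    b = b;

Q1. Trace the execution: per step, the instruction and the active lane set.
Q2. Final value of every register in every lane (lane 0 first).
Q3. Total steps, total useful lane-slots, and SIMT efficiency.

step 0: b <- max(max(a, a), min(c, b)) {0,1,2,3,4,5,6,7,8,9,10,11,12,13,14,15}
step 1: a <- (b + tid)               {0,1,2,3,4,5,6,7,8,9,10,11,12,13,14,15}
step 2: c <- 1                       {0,1,2,3,4,5,6,7,8,9,10,11,12,13,14,15}
step 3: b <- b                       {0,1,2,3,4,5,6,7,8,9,10,11,12,13,14,15}

Answer: 4 steps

c: 1,1,1,1,1,1,1,1,1,1,1,1,1,1,1,1
b: 1,1,2,3,4,5,6,7,8,9,10,11,12,13,14,15
a: 1,2,4,6,8,10,12,14,16,18,20,22,24,26,28,30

steps = 4; useful = 64; efficiency = 64/64 = 1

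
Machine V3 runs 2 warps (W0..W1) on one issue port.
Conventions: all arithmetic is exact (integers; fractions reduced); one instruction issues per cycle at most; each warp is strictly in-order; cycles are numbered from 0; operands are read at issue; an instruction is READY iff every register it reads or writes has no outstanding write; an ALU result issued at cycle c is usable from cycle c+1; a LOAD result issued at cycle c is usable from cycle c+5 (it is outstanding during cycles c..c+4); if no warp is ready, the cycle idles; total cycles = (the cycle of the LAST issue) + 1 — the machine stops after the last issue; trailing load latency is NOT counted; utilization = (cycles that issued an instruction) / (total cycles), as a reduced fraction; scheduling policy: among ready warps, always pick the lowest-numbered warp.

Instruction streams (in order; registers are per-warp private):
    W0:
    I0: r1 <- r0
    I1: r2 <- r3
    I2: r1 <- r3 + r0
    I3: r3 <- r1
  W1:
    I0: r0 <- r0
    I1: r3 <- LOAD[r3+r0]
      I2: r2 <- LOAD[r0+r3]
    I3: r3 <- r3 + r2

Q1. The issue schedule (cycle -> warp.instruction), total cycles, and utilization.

cycle 0: W0.I0
cycle 1: W0.I1
cycle 2: W0.I2
cycle 3: W0.I3
cycle 4: W1.I0
cycle 5: W1.I1
cycle 6: idle
cycle 7: idle
cycle 8: idle
cycle 9: idle
cycle 10: W1.I2
cycle 11: idle
cycle 12: idle
cycle 13: idle
cycle 14: idle
cycle 15: W1.I3

Answer: 16 cycles, utilization 1/2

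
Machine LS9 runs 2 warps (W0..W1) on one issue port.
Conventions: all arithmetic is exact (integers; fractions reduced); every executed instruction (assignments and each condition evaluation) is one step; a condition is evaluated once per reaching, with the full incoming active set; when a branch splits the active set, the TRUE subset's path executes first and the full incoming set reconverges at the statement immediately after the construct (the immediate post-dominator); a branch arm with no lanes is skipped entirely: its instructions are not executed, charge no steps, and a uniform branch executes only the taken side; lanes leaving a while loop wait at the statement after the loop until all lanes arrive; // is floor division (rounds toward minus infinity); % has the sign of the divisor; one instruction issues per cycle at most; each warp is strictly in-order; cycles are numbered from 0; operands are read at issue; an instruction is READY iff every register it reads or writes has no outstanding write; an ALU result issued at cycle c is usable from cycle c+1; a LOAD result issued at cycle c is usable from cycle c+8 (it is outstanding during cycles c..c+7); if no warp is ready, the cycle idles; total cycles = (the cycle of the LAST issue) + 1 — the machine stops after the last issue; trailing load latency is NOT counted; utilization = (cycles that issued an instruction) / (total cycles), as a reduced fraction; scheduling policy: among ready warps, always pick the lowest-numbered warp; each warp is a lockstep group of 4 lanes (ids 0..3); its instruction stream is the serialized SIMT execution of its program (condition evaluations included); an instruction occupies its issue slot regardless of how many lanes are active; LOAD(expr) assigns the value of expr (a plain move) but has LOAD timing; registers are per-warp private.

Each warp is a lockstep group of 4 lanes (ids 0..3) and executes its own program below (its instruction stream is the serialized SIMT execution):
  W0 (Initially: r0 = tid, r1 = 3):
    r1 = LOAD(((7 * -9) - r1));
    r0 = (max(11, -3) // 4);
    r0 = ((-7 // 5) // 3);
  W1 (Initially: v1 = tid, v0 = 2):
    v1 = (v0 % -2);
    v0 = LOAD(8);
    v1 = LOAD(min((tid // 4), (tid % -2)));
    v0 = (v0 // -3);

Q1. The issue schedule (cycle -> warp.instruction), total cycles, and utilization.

cycle 0: W0.I0
cycle 1: W0.I1
cycle 2: W0.I2
cycle 3: W1.I0
cycle 4: W1.I1
cycle 5: W1.I2
cycle 6: idle
cycle 7: idle
cycle 8: idle
cycle 9: idle
cycle 10: idle
cycle 11: idle
cycle 12: W1.I3

Answer: 13 cycles, utilization 7/13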